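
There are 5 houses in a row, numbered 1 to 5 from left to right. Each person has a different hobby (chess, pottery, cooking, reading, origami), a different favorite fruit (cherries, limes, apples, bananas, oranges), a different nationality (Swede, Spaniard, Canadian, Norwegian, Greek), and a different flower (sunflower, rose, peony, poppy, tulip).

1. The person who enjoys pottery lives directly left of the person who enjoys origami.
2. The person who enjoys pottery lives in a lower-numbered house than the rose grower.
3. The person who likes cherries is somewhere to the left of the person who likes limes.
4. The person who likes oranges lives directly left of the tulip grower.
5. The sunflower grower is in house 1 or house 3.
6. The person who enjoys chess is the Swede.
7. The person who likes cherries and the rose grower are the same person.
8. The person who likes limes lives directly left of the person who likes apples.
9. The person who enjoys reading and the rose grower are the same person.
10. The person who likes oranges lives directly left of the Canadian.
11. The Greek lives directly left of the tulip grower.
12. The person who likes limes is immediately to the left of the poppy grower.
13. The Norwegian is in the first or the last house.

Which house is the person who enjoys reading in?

The person who enjoys origami is narrowed to house 2 or 3; consider each.
Placing it in house 3 leads to a contradiction, so it's in house 2.
From clue 1, the person who enjoys pottery must be in house 1.
Clue 9 places the rose grower in house 3.
House 3's hobby must be reading (nothing else left).
By clue 7, the person who likes cherries is in house 3.
The only favorite fruit still possible for house 1 is oranges.
House 2 favorite fruit: only bananas fits.
House 4 favorite fruit: only limes fits.
House 5's favorite fruit must be apples (nothing else left).
So house 1 gets sunflower for flower.
From clue 4, the tulip grower must be in house 2.
From clue 10, the Canadian must be in house 2.
Clue 11: the Greek is in house 1.
Clue 12 places the poppy grower in house 5.
So house 3 gets Spaniard for nationality.
So house 4 gets Swede for nationality.
So house 5 gets Norwegian for nationality.
That leaves peony as the flower for house 4.
By clue 6, the person who enjoys chess is in house 4.
The only hobby still possible for house 5 is cooking.
So: house 1 = pottery/oranges/Greek/sunflower, house 2 = origami/bananas/Canadian/tulip, house 3 = reading/cherries/Spaniard/rose, house 4 = chess/limes/Swede/peony, house 5 = cooking/apples/Norwegian/poppy.

3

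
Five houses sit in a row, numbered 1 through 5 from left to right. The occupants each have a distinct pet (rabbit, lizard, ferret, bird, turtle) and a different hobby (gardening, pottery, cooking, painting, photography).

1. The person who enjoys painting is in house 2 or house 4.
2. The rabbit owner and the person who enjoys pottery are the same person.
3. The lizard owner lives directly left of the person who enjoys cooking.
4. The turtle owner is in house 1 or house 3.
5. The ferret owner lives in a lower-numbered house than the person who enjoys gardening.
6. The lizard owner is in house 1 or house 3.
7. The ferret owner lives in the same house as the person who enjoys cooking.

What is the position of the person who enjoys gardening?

3

The ferret owner is narrowed to house 2 or 4; consider each.
Placing it in house 4 leads to a contradiction, so it's in house 2.
Clue 7 places the person who enjoys cooking in house 2.
The only hobby still possible for house 4 is painting.
Clue 3 places the lizard owner in house 1.
House 3's pet must be turtle (nothing else left).
House 4's pet must be bird (nothing else left).
So house 5 gets rabbit for pet.
Clue 2: the person who enjoys pottery is in house 5.
The only hobby still possible for house 1 is photography.
So house 3 gets gardening for hobby.
So: house 1 = lizard/photography, house 2 = ferret/cooking, house 3 = turtle/gardening, house 4 = bird/painting, house 5 = rabbit/pottery.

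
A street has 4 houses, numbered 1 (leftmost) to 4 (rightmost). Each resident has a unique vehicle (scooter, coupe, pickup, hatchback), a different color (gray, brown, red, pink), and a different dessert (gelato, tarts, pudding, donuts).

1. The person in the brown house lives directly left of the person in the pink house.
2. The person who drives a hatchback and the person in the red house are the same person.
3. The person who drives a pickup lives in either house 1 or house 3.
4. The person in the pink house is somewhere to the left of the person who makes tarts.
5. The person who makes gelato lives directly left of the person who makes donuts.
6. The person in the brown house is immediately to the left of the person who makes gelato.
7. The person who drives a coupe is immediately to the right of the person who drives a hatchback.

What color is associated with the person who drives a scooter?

pink

The only dessert still possible for house 1 is pudding.
House 4 color: only gray fits.
The only dessert still possible for house 2 is gelato.
Clue 5: the person who makes donuts is in house 3.
Clue 6 places the person in the brown house in house 1.
House 4's dessert must be tarts (nothing else left).
Clue 1: the person in the pink house is in house 2.
So house 3 gets red for color.
Clue 2: the person who drives a hatchback is in house 3.
Clue 7 places the person who drives a coupe in house 4.
House 2's vehicle must be scooter (nothing else left).
The only vehicle still possible for house 1 is pickup.
So: house 1 = pickup/brown/pudding, house 2 = scooter/pink/gelato, house 3 = hatchback/red/donuts, house 4 = coupe/gray/tarts.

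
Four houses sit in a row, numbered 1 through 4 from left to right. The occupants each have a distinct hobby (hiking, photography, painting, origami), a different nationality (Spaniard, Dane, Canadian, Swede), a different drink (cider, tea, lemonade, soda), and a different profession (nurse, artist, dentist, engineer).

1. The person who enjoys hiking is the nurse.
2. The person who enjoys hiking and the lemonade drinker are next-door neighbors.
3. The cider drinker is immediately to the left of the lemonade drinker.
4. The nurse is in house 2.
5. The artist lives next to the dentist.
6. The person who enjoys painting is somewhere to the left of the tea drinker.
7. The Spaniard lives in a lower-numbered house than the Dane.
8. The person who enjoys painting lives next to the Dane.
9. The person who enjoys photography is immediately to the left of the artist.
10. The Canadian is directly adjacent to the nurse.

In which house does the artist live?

Clue 4 places the nurse in house 2.
By clue 1, the person who enjoys hiking is in house 2.
Clue 2: the lemonade drinker is in house 3.
From clue 3, the cider drinker must be in house 2.
House 1 hobby: only painting fits.
The only hobby still possible for house 3 is photography.
That leaves origami as the hobby for house 4.
House 1 drink: only soda fits.
That leaves tea as the drink for house 4.
House 1's profession must be engineer (nothing else left).
Clue 8 places the Dane in house 2.
The artist is in house 4 (clue 9).
House 4 nationality: only Swede fits.
House 3's profession must be dentist (nothing else left).
Clue 7: the Spaniard is in house 1.
The only nationality still possible for house 3 is Canadian.
So: house 1 = painting/Spaniard/soda/engineer, house 2 = hiking/Dane/cider/nurse, house 3 = photography/Canadian/lemonade/dentist, house 4 = origami/Swede/tea/artist.

4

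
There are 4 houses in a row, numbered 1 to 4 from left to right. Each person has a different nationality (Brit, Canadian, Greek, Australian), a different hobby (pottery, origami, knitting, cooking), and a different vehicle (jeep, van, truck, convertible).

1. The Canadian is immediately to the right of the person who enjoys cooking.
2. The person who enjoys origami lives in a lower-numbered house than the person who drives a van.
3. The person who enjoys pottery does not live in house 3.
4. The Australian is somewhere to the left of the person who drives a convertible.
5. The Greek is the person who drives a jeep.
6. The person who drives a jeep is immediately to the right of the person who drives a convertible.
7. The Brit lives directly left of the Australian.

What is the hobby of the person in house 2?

cooking

That leaves truck as the vehicle for house 1.
By clue 4, the Australian is in house 2.
By clue 4, the person who drives a convertible is in house 3.
From clue 6, the person who drives a jeep must be in house 4.
By clue 7, the Brit is in house 1.
House 2 vehicle: only van fits.
Clue 2 places the person who enjoys origami in house 1.
Clue 5 places the Greek in house 4.
That leaves Canadian as the nationality for house 3.
By clue 1, the person who enjoys cooking is in house 2.
That leaves knitting as the hobby for house 3.
House 4's hobby must be pottery (nothing else left).
So: house 1 = Brit/origami/truck, house 2 = Australian/cooking/van, house 3 = Canadian/knitting/convertible, house 4 = Greek/pottery/jeep.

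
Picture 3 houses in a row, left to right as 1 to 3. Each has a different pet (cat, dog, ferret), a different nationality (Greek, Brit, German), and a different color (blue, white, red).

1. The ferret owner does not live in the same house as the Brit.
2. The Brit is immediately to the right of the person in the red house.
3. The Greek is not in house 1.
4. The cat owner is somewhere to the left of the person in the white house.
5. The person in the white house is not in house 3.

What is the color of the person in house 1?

red

Clue 5: the person in the white house is in house 2.
That leaves German as the nationality for house 1.
House 1's color must be red (nothing else left).
That leaves blue as the color for house 3.
The Brit is in house 2 (clue 2).
Clue 4: the cat owner is in house 1.
That leaves Greek as the nationality for house 3.
The ferret owner is in house 3 (clue 1).
The only pet still possible for house 2 is dog.
So: house 1 = cat/German/red, house 2 = dog/Brit/white, house 3 = ferret/Greek/blue.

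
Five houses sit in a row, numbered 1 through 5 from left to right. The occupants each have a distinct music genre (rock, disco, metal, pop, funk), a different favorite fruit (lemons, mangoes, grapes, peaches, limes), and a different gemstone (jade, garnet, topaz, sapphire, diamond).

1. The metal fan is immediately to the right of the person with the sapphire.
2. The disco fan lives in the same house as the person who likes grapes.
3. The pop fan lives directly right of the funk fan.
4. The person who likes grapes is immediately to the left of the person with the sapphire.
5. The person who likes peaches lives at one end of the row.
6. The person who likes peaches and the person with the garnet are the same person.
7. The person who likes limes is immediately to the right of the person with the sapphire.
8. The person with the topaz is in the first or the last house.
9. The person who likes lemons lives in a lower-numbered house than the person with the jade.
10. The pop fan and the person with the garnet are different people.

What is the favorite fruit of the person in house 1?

The person who likes peaches is narrowed to house 1 or 5; consider each.
Placing it in house 5 leads to a contradiction, so it's in house 1.
Clue 6: the person with the garnet is in house 1.
The only gemstone still possible for house 5 is topaz.
So house 2 gets diamond for gemstone.
The disco fan is narrowed to house 2 or 3; consider each.
Placing it in house 2 leads to a contradiction, so it's in house 3.
Clue 2 places the person who likes grapes in house 3.
From clue 4, the person with the sapphire must be in house 4.
The person who likes limes is in house 5 (clue 7).
House 4 favorite fruit: only mangoes fits.
House 3's gemstone must be jade (nothing else left).
From clue 1, the metal fan must be in house 5.
So house 2 gets pop for music genre.
So house 2 gets lemons for favorite fruit.
Clue 3 places the funk fan in house 1.
House 4's music genre must be rock (nothing else left).
So: house 1 = funk/peaches/garnet, house 2 = pop/lemons/diamond, house 3 = disco/grapes/jade, house 4 = rock/mangoes/sapphire, house 5 = metal/limes/topaz.

peaches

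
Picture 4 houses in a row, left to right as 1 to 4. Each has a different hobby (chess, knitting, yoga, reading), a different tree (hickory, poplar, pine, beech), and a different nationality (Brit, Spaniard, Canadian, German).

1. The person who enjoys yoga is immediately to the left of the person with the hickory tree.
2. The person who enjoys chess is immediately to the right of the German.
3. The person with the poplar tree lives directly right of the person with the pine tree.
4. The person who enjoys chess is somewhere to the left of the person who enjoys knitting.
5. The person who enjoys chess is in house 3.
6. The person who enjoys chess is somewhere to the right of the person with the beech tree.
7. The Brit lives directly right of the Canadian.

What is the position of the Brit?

Clue 5: the person who enjoys chess is in house 3.
The only hobby still possible for house 4 is knitting.
The German is in house 2 (clue 2).
House 4's tree must be poplar (nothing else left).
The person with the pine tree is in house 3 (clue 3).
From clue 7, the Brit must be in house 4.
By clue 7, the Canadian is in house 3.
House 1 tree: only beech fits.
The only tree still possible for house 2 is hickory.
House 1's nationality must be Spaniard (nothing else left).
Clue 1: the person who enjoys yoga is in house 1.
So house 2 gets reading for hobby.
So: house 1 = yoga/beech/Spaniard, house 2 = reading/hickory/German, house 3 = chess/pine/Canadian, house 4 = knitting/poplar/Brit.

4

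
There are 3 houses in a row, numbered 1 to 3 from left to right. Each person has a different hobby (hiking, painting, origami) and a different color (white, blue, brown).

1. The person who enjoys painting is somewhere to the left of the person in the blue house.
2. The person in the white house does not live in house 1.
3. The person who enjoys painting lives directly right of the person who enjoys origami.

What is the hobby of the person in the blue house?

The person who enjoys painting is in house 2 (clue 3).
From clue 3, the person who enjoys origami must be in house 1.
House 3 hobby: only hiking fits.
That leaves brown as the color for house 1.
From clue 1, the person in the blue house must be in house 3.
House 2 color: only white fits.
So: house 1 = origami/brown, house 2 = painting/white, house 3 = hiking/blue.

hiking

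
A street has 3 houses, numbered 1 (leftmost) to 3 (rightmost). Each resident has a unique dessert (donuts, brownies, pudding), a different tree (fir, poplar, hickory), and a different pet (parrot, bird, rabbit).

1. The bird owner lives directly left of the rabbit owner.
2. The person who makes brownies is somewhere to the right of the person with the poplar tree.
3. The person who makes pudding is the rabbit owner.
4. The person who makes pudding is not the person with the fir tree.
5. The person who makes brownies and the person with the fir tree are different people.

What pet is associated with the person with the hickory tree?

parrot

That leaves donuts as the dessert for house 1.
The person who makes brownies is narrowed to house 2 or 3; consider each.
Placing it in house 2 leads to a contradiction, so it's in house 3.
That leaves pudding as the dessert for house 2.
That leaves hickory as the tree for house 3.
The rabbit owner is in house 2 (clue 3).
The person with the fir tree is in house 1 (clue 4).
That leaves poplar as the tree for house 2.
So house 3 gets parrot for pet.
House 1 pet: only bird fits.
So: house 1 = donuts/fir/bird, house 2 = pudding/poplar/rabbit, house 3 = brownies/hickory/parrot.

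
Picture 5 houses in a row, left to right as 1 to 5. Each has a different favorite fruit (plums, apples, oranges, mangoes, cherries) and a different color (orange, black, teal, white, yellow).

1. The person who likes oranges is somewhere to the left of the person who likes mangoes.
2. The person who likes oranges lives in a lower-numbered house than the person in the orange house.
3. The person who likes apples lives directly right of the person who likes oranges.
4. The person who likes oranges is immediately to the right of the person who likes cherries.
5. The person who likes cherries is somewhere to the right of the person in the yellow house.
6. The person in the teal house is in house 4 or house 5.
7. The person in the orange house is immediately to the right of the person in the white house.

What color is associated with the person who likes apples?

orange

House 1 favorite fruit: only plums fits.
House 2 favorite fruit: only cherries fits.
The person who likes oranges is in house 3 (clue 4).
Clue 5 places the person in the yellow house in house 1.
So house 2 gets black for color.
House 3 color: only white fits.
From clue 3, the person who likes apples must be in house 4.
From clue 7, the person in the orange house must be in house 4.
That leaves mangoes as the favorite fruit for house 5.
House 5's color must be teal (nothing else left).
So: house 1 = plums/yellow, house 2 = cherries/black, house 3 = oranges/white, house 4 = apples/orange, house 5 = mangoes/teal.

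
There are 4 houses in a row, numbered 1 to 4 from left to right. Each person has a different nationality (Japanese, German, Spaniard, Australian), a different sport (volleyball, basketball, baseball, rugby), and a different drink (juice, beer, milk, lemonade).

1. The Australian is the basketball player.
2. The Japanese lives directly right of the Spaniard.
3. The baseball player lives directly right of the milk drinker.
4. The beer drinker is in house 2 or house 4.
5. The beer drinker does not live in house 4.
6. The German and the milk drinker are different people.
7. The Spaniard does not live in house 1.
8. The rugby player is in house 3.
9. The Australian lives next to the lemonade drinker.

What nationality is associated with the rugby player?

Clue 5 places the beer drinker in house 2.
Clue 8 places the rugby player in house 3.
The only nationality still possible for house 1 is German.
That leaves juice as the drink for house 4.
Clue 6 places the milk drinker in house 3.
House 1's sport must be volleyball (nothing else left).
House 1's drink must be lemonade (nothing else left).
Clue 3: the baseball player is in house 4.
By clue 9, the Australian is in house 2.
That leaves Japanese as the nationality for house 4.
The only sport still possible for house 2 is basketball.
House 3 nationality: only Spaniard fits.
So: house 1 = German/volleyball/lemonade, house 2 = Australian/basketball/beer, house 3 = Spaniard/rugby/milk, house 4 = Japanese/baseball/juice.

Spaniard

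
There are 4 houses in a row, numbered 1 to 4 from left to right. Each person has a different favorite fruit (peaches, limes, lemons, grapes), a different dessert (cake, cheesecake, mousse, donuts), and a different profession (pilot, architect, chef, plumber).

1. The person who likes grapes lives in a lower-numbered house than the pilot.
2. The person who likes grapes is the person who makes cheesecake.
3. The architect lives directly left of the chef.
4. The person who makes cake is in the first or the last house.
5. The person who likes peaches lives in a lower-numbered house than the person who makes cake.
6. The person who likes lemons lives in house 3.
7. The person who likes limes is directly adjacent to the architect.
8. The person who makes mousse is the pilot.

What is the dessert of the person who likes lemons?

The person who makes cake is in house 4 (clue 5).
The person who likes lemons is in house 3 (clue 6).
House 4's favorite fruit must be limes (nothing else left).
The architect is in house 3 (clue 7).
So house 1 gets plumber for profession.
So house 4 gets chef for profession.
Clue 1 places the person who likes grapes in house 1.
By clue 2, the person who makes cheesecake is in house 1.
By clue 8, the person who makes mousse is in house 2.
House 2 favorite fruit: only peaches fits.
The only dessert still possible for house 3 is donuts.
House 2's profession must be pilot (nothing else left).
So: house 1 = grapes/cheesecake/plumber, house 2 = peaches/mousse/pilot, house 3 = lemons/donuts/architect, house 4 = limes/cake/chef.

donuts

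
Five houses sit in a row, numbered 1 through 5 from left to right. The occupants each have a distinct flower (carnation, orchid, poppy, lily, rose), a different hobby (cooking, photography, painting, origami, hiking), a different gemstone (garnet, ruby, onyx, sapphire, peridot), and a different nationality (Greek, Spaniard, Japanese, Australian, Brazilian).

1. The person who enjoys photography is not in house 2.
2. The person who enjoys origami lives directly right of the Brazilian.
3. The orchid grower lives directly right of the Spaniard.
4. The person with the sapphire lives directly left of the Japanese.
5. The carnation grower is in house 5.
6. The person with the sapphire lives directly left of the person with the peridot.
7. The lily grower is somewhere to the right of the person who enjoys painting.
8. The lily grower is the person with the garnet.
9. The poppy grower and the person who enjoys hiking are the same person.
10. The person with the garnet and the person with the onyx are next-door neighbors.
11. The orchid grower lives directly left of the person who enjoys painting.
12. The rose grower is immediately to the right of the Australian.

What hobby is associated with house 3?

By clue 5, the carnation grower is in house 5.
House 1's flower must be poppy (nothing else left).
Clue 7: the lily grower is in house 4.
From clue 7, the person who enjoys painting must be in house 3.
The person with the garnet is in house 4 (clue 8).
From clue 9, the person who enjoys hiking must be in house 1.
By clue 11, the orchid grower is in house 2.
So house 3 gets rose for flower.
The Spaniard is in house 1 (clue 3).
The Australian is in house 2 (clue 12).
House 5 nationality: only Greek fits.
Clue 4 places the person with the sapphire in house 2.
From clue 4, the Japanese must be in house 3.
Clue 6 places the person with the peridot in house 3.
That leaves cooking as the hobby for house 2.
That leaves ruby as the gemstone for house 1.
So house 5 gets onyx for gemstone.
That leaves Brazilian as the nationality for house 4.
Clue 2 places the person who enjoys origami in house 5.
So house 4 gets photography for hobby.
So: house 1 = poppy/hiking/ruby/Spaniard, house 2 = orchid/cooking/sapphire/Australian, house 3 = rose/painting/peridot/Japanese, house 4 = lily/photography/garnet/Brazilian, house 5 = carnation/origami/onyx/Greek.

painting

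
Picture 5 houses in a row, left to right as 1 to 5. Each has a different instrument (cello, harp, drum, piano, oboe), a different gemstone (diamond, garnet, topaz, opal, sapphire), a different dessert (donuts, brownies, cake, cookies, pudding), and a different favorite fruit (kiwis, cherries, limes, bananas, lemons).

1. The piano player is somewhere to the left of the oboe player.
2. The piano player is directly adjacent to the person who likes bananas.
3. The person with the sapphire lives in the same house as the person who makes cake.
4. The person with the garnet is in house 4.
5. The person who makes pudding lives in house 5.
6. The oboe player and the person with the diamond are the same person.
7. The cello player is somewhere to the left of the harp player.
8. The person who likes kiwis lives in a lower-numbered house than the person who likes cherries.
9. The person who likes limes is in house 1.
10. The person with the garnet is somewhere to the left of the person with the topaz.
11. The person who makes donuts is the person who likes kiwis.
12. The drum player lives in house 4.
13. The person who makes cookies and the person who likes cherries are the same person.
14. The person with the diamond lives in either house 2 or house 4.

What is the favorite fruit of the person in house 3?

The person with the garnet is in house 4 (clue 4).
Clue 5 places the person who makes pudding in house 5.
By clue 9, the person who likes limes is in house 1.
Clue 10 places the person with the topaz in house 5.
Clue 12 places the drum player in house 4.
Clue 6 places the oboe player in house 2.
House 5 instrument: only harp fits.
The only gemstone still possible for house 2 is diamond.
House 5's favorite fruit must be lemons (nothing else left).
From clue 1, the piano player must be in house 1.
Clue 2 places the person who likes bananas in house 2.
That leaves cello as the instrument for house 3.
House 4's favorite fruit must be cherries (nothing else left).
By clue 11, the person who makes donuts is in house 3.
The person who makes cookies is in house 4 (clue 13).
House 1 dessert: only cake fits.
House 2 dessert: only brownies fits.
The only favorite fruit still possible for house 3 is kiwis.
From clue 3, the person with the sapphire must be in house 1.
The only gemstone still possible for house 3 is opal.
So: house 1 = piano/sapphire/cake/limes, house 2 = oboe/diamond/brownies/bananas, house 3 = cello/opal/donuts/kiwis, house 4 = drum/garnet/cookies/cherries, house 5 = harp/topaz/pudding/lemons.

kiwis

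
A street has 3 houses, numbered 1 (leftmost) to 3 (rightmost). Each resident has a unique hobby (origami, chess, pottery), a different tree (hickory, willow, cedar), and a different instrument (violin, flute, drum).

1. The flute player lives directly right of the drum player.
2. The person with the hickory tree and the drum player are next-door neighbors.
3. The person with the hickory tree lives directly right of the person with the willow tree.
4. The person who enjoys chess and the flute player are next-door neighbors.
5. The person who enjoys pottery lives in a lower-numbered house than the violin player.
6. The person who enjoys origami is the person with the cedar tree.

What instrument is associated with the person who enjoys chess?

drum

House 1 instrument: only drum fits.
Clue 1 places the flute player in house 2.
The person with the hickory tree is in house 2 (clue 2).
From clue 3, the person with the willow tree must be in house 1.
So house 3 gets cedar for tree.
House 3 instrument: only violin fits.
From clue 6, the person who enjoys origami must be in house 3.
House 1's hobby must be chess (nothing else left).
That leaves pottery as the hobby for house 2.
So: house 1 = chess/willow/drum, house 2 = pottery/hickory/flute, house 3 = origami/cedar/violin.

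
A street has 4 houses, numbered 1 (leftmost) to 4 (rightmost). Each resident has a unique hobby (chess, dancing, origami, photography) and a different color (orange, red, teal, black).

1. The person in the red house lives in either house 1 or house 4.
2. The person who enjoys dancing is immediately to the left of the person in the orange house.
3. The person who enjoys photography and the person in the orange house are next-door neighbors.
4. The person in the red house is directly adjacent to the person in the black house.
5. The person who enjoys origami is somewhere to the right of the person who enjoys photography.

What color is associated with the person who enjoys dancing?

teal

The person in the black house is narrowed to house 2 or 3; consider each.
Placing it in house 2 leads to a contradiction, so it's in house 3.
Clue 4: the person in the red house is in house 4.
House 1's color must be teal (nothing else left).
So house 2 gets orange for color.
Clue 2: the person who enjoys dancing is in house 1.
The only hobby still possible for house 3 is photography.
The person who enjoys origami is in house 4 (clue 5).
That leaves chess as the hobby for house 2.
So: house 1 = dancing/teal, house 2 = chess/orange, house 3 = photography/black, house 4 = origami/red.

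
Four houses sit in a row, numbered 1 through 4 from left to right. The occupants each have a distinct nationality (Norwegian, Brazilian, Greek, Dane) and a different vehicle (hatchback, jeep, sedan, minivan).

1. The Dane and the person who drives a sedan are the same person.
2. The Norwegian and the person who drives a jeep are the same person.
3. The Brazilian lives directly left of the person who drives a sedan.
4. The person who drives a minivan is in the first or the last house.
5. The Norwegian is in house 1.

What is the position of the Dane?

By clue 5, the Norwegian is in house 1.
Clue 2: the person who drives a jeep is in house 1.
So house 2 gets hatchback for vehicle.
House 3 vehicle: only sedan fits.
So house 4 gets minivan for vehicle.
From clue 1, the Dane must be in house 3.
From clue 3, the Brazilian must be in house 2.
So house 4 gets Greek for nationality.
So: house 1 = Norwegian/jeep, house 2 = Brazilian/hatchback, house 3 = Dane/sedan, house 4 = Greek/minivan.

3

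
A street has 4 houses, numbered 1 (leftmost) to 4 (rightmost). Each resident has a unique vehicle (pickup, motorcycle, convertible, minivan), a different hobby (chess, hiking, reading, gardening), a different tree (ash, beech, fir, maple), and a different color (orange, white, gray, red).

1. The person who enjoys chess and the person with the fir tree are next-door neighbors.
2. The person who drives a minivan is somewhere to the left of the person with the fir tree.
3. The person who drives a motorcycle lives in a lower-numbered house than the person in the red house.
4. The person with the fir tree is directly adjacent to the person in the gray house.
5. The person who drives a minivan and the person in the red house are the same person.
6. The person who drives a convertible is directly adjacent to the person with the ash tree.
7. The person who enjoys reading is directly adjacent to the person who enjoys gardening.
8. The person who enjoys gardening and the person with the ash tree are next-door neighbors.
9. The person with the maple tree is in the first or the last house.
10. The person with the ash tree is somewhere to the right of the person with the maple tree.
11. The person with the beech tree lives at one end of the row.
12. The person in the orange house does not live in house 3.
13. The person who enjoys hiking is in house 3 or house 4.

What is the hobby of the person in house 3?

By clue 10, the person with the maple tree is in house 1.
So house 2 gets ash for tree.
House 3 tree: only fir fits.
That leaves beech as the tree for house 4.
Clue 2 places the person who drives a minivan in house 2.
Clue 5: the person in the red house is in house 2.
The only vehicle still possible for house 4 is pickup.
So house 3 gets white for color.
So house 1 gets motorcycle for vehicle.
So house 3 gets convertible for vehicle.
That leaves gardening as the hobby for house 1.
So house 3 gets hiking for hobby.
House 1 color: only orange fits.
That leaves gray as the color for house 4.
By clue 7, the person who enjoys reading is in house 2.
That leaves chess as the hobby for house 4.
So: house 1 = motorcycle/gardening/maple/orange, house 2 = minivan/reading/ash/red, house 3 = convertible/hiking/fir/white, house 4 = pickup/chess/beech/gray.

hiking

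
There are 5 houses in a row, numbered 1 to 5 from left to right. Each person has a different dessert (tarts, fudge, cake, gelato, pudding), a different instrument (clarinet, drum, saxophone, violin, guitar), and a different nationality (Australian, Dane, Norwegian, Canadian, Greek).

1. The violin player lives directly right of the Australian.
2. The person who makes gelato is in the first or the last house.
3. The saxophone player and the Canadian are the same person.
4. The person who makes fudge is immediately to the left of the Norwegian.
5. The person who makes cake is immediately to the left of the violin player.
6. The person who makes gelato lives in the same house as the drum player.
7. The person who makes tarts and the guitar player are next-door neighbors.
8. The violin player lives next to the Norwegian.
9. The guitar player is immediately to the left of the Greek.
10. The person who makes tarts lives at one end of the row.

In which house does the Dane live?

The person who makes gelato is narrowed to house 1 or 5; consider each.
Placing it in house 1 leads to a contradiction, so it's in house 5.
From clue 6, the drum player must be in house 5.
By clue 7, the guitar player is in house 2.
The Greek is in house 3 (clue 9).
So house 1 gets tarts for dessert.
The violin player is in house 3 (clue 1).
Clue 1: the Australian is in house 2.
By clue 5, the person who makes cake is in house 2.
The Norwegian is in house 4 (clue 8).
House 1's nationality must be Canadian (nothing else left).
House 5's nationality must be Dane (nothing else left).
The saxophone player is in house 1 (clue 3).
The person who makes fudge is in house 3 (clue 4).
That leaves pudding as the dessert for house 4.
So house 4 gets clarinet for instrument.
So: house 1 = tarts/saxophone/Canadian, house 2 = cake/guitar/Australian, house 3 = fudge/violin/Greek, house 4 = pudding/clarinet/Norwegian, house 5 = gelato/drum/Dane.

5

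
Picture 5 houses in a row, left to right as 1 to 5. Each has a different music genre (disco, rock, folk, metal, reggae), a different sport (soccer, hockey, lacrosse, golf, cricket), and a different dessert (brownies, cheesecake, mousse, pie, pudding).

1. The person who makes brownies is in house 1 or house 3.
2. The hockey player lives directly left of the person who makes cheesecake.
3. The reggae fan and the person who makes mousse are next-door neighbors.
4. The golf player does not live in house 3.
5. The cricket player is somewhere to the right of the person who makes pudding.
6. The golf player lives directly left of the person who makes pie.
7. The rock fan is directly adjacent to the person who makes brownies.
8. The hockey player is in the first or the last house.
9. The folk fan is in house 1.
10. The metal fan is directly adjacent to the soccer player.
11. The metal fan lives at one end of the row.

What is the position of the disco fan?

Clue 8 places the hockey player in house 1.
Clue 9 places the folk fan in house 1.
The only music genre still possible for house 5 is metal.
Clue 2 places the person who makes cheesecake in house 2.
From clue 10, the soccer player must be in house 4.
House 2's sport must be golf (nothing else left).
Clue 6: the person who makes pie is in house 3.
House 5's dessert must be mousse (nothing else left).
Clue 3: the reggae fan is in house 4.
The rock fan is in house 2 (clue 7).
The only music genre still possible for house 3 is disco.
The only dessert still possible for house 1 is brownies.
That leaves pudding as the dessert for house 4.
From clue 5, the cricket player must be in house 5.
House 3's sport must be lacrosse (nothing else left).
So: house 1 = folk/hockey/brownies, house 2 = rock/golf/cheesecake, house 3 = disco/lacrosse/pie, house 4 = reggae/soccer/pudding, house 5 = metal/cricket/mousse.

3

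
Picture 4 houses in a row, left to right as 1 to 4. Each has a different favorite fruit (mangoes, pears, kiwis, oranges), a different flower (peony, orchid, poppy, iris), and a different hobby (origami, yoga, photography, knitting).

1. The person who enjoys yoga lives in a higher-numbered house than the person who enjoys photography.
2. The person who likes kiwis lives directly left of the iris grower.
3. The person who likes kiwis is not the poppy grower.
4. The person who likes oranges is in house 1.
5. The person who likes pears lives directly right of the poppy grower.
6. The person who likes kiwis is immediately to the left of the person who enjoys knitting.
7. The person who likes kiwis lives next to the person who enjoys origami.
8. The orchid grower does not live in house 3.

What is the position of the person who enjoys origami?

2

From clue 4, the person who likes oranges must be in house 1.
The person who likes kiwis is narrowed to house 2 or 3; consider each.
Placing it in house 2 leads to a contradiction, so it's in house 3.
Clue 2: the iris grower is in house 4.
The person who enjoys knitting is in house 4 (clue 6).
That leaves mangoes as the favorite fruit for house 4.
House 3's flower must be peony (nothing else left).
House 1's hobby must be photography (nothing else left).
So house 3 gets yoga for hobby.
Clue 5 places the poppy grower in house 1.
The only favorite fruit still possible for house 2 is pears.
House 2's flower must be orchid (nothing else left).
The only hobby still possible for house 2 is origami.
So: house 1 = oranges/poppy/photography, house 2 = pears/orchid/origami, house 3 = kiwis/peony/yoga, house 4 = mangoes/iris/knitting.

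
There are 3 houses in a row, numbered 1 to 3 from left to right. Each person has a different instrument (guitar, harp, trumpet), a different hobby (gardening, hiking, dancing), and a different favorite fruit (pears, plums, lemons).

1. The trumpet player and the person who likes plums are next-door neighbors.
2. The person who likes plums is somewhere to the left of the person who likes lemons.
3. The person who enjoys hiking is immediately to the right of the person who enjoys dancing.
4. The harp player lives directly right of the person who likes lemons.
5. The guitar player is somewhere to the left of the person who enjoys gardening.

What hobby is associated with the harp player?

gardening

By clue 4, the harp player is in house 3.
By clue 4, the person who likes lemons is in house 2.
So house 1 gets dancing for hobby.
So house 3 gets pears for favorite fruit.
By clue 1, the trumpet player is in house 2.
By clue 3, the person who enjoys hiking is in house 2.
That leaves guitar as the instrument for house 1.
The only hobby still possible for house 3 is gardening.
That leaves plums as the favorite fruit for house 1.
So: house 1 = guitar/dancing/plums, house 2 = trumpet/hiking/lemons, house 3 = harp/gardening/pears.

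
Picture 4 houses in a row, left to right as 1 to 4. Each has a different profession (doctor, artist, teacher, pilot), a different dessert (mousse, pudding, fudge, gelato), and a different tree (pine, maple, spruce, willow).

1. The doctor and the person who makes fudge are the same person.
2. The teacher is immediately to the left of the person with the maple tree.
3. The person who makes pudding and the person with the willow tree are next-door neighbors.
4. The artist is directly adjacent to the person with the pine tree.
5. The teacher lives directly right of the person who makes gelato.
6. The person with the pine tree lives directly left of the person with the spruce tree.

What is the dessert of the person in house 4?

The teacher is narrowed to house 2 or 3; consider each.
Placing it in house 2 leads to a contradiction, so it's in house 3.
Clue 2: the person with the maple tree is in house 4.
Clue 5 places the person who makes gelato in house 2.
The only tree still possible for house 1 is pine.
The artist is in house 2 (clue 4).
From clue 6, the person with the spruce tree must be in house 2.
The only tree still possible for house 3 is willow.
The person who makes pudding is in house 4 (clue 3).
That leaves fudge as the dessert for house 1.
House 3's dessert must be mousse (nothing else left).
The doctor is in house 1 (clue 1).
That leaves pilot as the profession for house 4.
So: house 1 = doctor/fudge/pine, house 2 = artist/gelato/spruce, house 3 = teacher/mousse/willow, house 4 = pilot/pudding/maple.

pudding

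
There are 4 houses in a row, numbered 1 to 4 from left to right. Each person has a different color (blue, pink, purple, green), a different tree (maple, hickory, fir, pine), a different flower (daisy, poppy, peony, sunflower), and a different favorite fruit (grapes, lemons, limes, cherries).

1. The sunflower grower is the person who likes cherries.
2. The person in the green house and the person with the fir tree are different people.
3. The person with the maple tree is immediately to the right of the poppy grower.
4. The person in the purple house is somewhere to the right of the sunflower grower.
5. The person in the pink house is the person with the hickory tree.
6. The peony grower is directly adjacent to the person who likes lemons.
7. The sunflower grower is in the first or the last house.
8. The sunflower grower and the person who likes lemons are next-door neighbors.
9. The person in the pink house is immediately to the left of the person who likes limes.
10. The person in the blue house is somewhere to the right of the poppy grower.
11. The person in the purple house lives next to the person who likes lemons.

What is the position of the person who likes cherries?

Clue 7 places the sunflower grower in house 1.
From clue 8, the person who likes lemons must be in house 2.
Clue 11: the person in the purple house is in house 3.
From clue 1, the person who likes cherries must be in house 1.
The peony grower is in house 3 (clue 6).
From clue 9, the person in the pink house must be in house 2.
The person who likes limes is in house 3 (clue 9).
Clue 10: the person in the blue house is in house 4.
That leaves green as the color for house 1.
The only flower still possible for house 4 is daisy.
The only favorite fruit still possible for house 4 is grapes.
Clue 3 places the person with the maple tree in house 3.
From clue 5, the person with the hickory tree must be in house 2.
House 1's tree must be pine (nothing else left).
House 4 tree: only fir fits.
So house 2 gets poppy for flower.
So: house 1 = green/pine/sunflower/cherries, house 2 = pink/hickory/poppy/lemons, house 3 = purple/maple/peony/limes, house 4 = blue/fir/daisy/grapes.

1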